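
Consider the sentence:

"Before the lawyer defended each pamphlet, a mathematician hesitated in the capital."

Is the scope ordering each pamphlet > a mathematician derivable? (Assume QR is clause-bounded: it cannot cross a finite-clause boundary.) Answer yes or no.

No

*each pamphlet* sits inside the adjunct clause *before the lawyer defended each pamphlet*.
Scope out of an adjunct clause is unavailable: QR respects the adjunct-island constraint.
So *each pamphlet* cannot raise to a position above *a mathematician*.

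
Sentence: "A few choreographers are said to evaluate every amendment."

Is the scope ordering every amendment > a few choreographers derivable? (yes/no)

Yes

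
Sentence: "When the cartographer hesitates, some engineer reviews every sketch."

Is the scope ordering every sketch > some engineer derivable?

*every sketch* is a matrix argument; the adjunct is an island but the target quantifier is outside it.
No island intervenes, so both surface and inverse scope are derivable.

Yes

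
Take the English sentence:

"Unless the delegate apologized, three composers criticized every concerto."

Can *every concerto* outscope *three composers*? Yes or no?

Yes

*every concerto* is a matrix argument; the adjunct is an island but the target quantifier is outside it.
QR within a single clause is free, so the lower quantifier may take scope over the higher one.
The sentence is scopally ambiguous between *three composers* > *every concerto* and *every concerto* > *three composers*.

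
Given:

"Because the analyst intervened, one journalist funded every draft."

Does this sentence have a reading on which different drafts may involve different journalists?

This is the *every draft* > *one journalist* reading.
*every draft* is a matrix argument; the adjunct is an island but the target quantifier is outside it.
Clause-internal QR can adjoin the lower DP above the subject, yielding the inverse reading.

Yes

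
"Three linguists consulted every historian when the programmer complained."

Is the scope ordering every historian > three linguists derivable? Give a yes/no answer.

Neither queried DP is inside the adjunct, so the adjunct-island constraint does not apply.
With no island boundary between them, the object can take inverse scope over the subject via ordinary QR within the clause.

Yes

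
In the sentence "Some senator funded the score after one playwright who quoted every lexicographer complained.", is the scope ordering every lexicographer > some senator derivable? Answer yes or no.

No

*every lexicographer* sits inside the relative clause *who quoted every lexicographer*, which is itself inside the adjunct *after one playwright who quoted every lexicographer complained*.
Both the relative clause and the enclosing adjunct are scope islands; QR cannot cross either.
So *every lexicographer* cannot raise to a position above *some senator*.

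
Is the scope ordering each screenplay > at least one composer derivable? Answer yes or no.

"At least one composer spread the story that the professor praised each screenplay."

No

The DP *each screenplay* is contained in the complex NP *the story that the professor praised each screenplay*.
A that-clause complement to a noun is an island; QR cannot cross the NP boundary.
Hence only narrow scope for *each screenplay* (under *at least one composer*) survives.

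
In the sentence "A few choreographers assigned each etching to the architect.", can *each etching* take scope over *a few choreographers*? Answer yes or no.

*each etching* and *a few choreographers* are in the same minimal clause.
No island intervenes, so both surface and inverse scope are derivable.

Yes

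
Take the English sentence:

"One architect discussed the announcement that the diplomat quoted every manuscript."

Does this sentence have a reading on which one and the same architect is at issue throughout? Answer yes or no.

Yes

The described interpretation is the *one architect* > *every manuscript* scoping.
Nothing needs to raise for *one architect* > *every manuscript*, so no island constraint is at stake.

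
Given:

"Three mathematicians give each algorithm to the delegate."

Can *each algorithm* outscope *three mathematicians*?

Yes

*each algorithm* and *three mathematicians* are in the same minimal clause.
No island intervenes, so both surface and inverse scope are derivable.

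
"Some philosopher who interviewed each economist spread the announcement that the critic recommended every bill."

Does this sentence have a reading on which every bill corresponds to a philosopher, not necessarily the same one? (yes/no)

No

This is the *every bill* > *some philosopher* reading.
*every bill* is embedded in the complex NP *the announcement that the critic recommended every bill*.
The Complex NP Constraint bars QR out of the complement clause of a noun.
So *every bill* cannot raise to a position above *some philosopher*.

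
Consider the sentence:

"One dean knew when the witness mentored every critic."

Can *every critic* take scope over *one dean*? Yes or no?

No

Structurally, *every critic* is inside the embedded question *when the witness mentored every critic*.
Embedded wh-clauses are opaque for QR, so the quantifier stays inside the question.
So *every critic* cannot raise high enough to outscope *one dean*; only the surface ordering *one dean* > *every critic* is available.
(Only the surface reading survives: one fixed dean with respect to all the relevant critics.)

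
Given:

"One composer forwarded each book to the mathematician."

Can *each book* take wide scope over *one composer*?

Yes

*each book* and *one composer* are in the same minimal clause.
Nothing blocks QR of the lower DP to a position above the higher one, so inverse scope is available.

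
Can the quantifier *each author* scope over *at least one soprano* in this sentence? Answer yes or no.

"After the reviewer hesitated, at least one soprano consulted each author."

Yes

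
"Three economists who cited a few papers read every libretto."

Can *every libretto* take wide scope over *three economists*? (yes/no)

The RC *who cited a few papers* is an island, but *every libretto* is not inside it — it is the matrix object, a clausemate of *three economists*.
Clause-internal QR can adjoin the lower DP above the subject, yielding the inverse reading.
The sentence is scopally ambiguous between *three economists* > *every libretto* and *every libretto* > *three economists*.

Yes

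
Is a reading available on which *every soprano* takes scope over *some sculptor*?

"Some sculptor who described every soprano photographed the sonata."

No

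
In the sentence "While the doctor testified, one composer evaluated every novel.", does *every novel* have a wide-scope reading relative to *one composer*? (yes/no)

The adjunct island is irrelevant here — *every novel* and *one composer* are both in the matrix clause.
Nothing blocks QR of the lower DP to a position above the higher one, so inverse scope is available.

Yes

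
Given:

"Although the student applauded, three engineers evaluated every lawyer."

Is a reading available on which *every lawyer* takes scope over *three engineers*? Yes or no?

Yes

The adjunct island is irrelevant here — *every lawyer* and *three engineers* are both in the matrix clause.
With no island boundary between them, the object can take inverse scope over the subject via ordinary QR within the clause.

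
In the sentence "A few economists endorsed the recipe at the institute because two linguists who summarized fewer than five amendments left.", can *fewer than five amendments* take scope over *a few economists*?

No

*fewer than five amendments* occurs within the relative clause *who summarized fewer than five amendments*, which is itself inside the adjunct *because two linguists who summarized fewer than five amendments left*.
Both the relative clause and the enclosing adjunct are scope islands; QR cannot cross either.
So *fewer than five amendments* cannot raise high enough to outscope *a few economists*; only the surface ordering *a few economists* > *fewer than five amendments* is available.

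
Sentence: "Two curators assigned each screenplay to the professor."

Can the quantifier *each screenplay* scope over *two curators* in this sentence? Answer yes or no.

Both DPs are arguments of the same predicate; there is no clause or island boundary between them.
No island intervenes, so both surface and inverse scope are derivable.
So *each screenplay* > *two curators* is among the available readings.

Yes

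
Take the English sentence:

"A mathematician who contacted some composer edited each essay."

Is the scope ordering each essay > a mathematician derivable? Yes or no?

Although the sentence contains a relative clause (*who contacted some composer*), *each essay* is outside it, in the matrix VP.
Clause-internal QR can adjoin the lower DP above the subject, yielding the inverse reading.
The sentence is scopally ambiguous between *a mathematician* > *each essay* and *each essay* > *a mathematician*.

Yes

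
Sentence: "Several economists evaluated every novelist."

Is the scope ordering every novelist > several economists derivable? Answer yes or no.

Yes

*several economists* and *every novelist* are co-arguments of the matrix verb, with nothing but a clause-internal boundary between them.
QR within a single clause is free, so the lower quantifier may take scope over the higher one.
Both orderings are possible: *several economists* > *every novelist* and *every novelist* > *several economists*.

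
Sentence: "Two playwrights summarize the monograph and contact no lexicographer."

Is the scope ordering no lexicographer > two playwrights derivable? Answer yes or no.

*no lexicographer* occurs within one conjunct of the coordinate structure (*contact no lexicographer*).
QR out of a conjunct would have to apply non-ATB, which the CSC forbids.
*no lexicographer* is confined to the island and cannot take scope over *two playwrights*.

No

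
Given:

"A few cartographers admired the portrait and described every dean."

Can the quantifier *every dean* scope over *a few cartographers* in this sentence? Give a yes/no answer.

*every dean* is embedded in one conjunct of the coordinate structure (*described every dean*).
Asymmetric QR out of one conjunct violates the Coordinate Structure Constraint.
There is no licit LF on which *every dean* c-commands *a few cartographers*.

No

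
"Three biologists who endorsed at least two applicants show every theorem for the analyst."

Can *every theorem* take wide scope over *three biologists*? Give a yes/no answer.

Yes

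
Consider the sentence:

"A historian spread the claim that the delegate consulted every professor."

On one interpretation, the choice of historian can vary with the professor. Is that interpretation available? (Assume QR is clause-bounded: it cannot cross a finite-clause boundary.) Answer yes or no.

No

That reading corresponds to *every professor* > *a historian*.
*every professor* occurs within the complex NP *the claim that the delegate consulted every professor*.
Since the clause is the complement of a nominal head, the CNPC blocks scope extraction.
Hence only narrow scope for *every professor* (under *a historian*) survives.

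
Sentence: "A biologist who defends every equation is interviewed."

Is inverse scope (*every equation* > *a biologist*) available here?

No

The DP *every equation* is contained in the relative clause *who defends every equation*.
Quantifiers inside a relative clause are trapped there; the RC boundary blocks QR.
So *every equation* cannot raise to a position above *a biologist*.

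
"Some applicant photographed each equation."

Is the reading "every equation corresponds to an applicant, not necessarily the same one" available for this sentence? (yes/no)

The paraphrase describes the scope ordering *each equation* > *some applicant*.
Both DPs are arguments of the same predicate; there is no clause or island boundary between them.
Since no island is crossed, the inverse ordering is licensed alongside surface scope.

Yes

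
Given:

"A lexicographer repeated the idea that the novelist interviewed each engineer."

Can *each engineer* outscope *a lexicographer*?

No

Structurally, *each engineer* is inside the complex NP *the idea that the novelist interviewed each engineer*.
Since the clause is the complement of a nominal head, the CNPC blocks scope extraction.
So *each engineer* cannot raise to a position above *a lexicographer*.
(Only the surface reading survives: one fixed lexicographer with respect to all the relevant engineers.)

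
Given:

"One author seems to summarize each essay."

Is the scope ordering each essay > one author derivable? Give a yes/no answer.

Yes

*each essay* is inside a raising infinitive, which is transparent to QR (no CP barrier), so it behaves as a matrix argument.
Clause-internal QR can adjoin the lower DP above the subject, yielding the inverse reading.
The sentence is scopally ambiguous between *one author* > *each essay* and *each essay* > *one author*.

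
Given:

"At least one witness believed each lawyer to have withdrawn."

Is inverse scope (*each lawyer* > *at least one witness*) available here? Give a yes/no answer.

*each lawyer* is an ECM subject; ECM complements are not islands, and the embedded quantifier may take matrix scope.
Since no island is crossed, the inverse ordering is licensed alongside surface scope.

Yes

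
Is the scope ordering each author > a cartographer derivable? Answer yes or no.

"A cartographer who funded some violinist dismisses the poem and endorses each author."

No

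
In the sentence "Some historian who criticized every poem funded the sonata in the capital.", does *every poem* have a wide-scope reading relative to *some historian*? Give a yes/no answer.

No

*every poem* is embedded in the relative clause *who criticized every poem*.
QR out of a relative clause is ruled out by the relative-clause island constraint.
There is no licit LF on which *every poem* c-commands *some historian*.
(Only the surface reading survives: one fixed historian with respect to all the relevant poems.)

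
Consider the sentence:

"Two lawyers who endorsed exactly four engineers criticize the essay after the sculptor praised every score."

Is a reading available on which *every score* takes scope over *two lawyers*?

*every score* is embedded in the adjunct clause *after the sculptor praised every score*.
Adjunct clauses are scope islands: a quantifier inside an adjunct cannot raise into the matrix clause.
So *every score* cannot raise high enough to outscope *two lawyers*; only the surface ordering *two lawyers* > *every score* is available.

No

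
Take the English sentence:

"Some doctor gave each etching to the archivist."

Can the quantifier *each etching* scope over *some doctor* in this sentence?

Yes

Both DPs are arguments of the same predicate; there is no clause or island boundary between them.
Nothing blocks QR of the lower DP to a position above the higher one, so inverse scope is available.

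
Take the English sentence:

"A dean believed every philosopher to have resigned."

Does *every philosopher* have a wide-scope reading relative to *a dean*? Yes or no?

Yes

ECM infinitives lack a CP barrier, so *every philosopher* can QR over the matrix subject *a dean*.
QR within a single clause is free, so the lower quantifier may take scope over the higher one.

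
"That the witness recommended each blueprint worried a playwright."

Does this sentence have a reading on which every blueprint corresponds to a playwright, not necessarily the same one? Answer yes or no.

No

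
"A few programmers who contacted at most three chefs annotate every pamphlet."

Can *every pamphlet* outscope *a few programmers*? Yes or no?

*every pamphlet* sits in the matrix clause, not in the relative clause on *a few programmers*.
Since no island is crossed, the inverse ordering is licensed alongside surface scope.

Yes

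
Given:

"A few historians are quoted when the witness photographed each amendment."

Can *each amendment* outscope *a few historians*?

No

*each amendment* occurs within the adjunct clause *when the witness photographed each amendment*.
Since the clause is an adjunct (not a complement), the Adjunct Condition blocks QR across its edge.
So the wide-scope reading for *each amendment* is blocked.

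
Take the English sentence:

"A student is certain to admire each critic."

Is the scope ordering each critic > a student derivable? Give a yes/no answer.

*each critic* is inside a raising infinitive, which is transparent to QR (no CP barrier), so it behaves as a matrix argument.
Since no island is crossed, the inverse ordering is licensed alongside surface scope.

Yes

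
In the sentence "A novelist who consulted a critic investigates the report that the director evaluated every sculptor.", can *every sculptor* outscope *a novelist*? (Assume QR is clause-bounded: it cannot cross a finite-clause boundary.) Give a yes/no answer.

*every sculptor* is embedded in the complex NP *the report that the director evaluated every sculptor*.
A that-clause complement to a noun is an island; QR cannot cross the NP boundary.
*every sculptor* is confined to the island and cannot take scope over *a novelist*.

No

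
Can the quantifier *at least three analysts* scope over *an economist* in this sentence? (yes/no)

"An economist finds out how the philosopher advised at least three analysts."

*at least three analysts* is embedded in the embedded question *how the philosopher advised at least three analysts*.
Embedded questions are wh-islands: a quantifier inside an indirect question cannot QR into the matrix clause.
So *at least three analysts* cannot raise to a position above *an economist*.

No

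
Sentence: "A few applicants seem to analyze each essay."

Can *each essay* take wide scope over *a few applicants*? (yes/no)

*each essay* is the object of the infinitival complement of a raising predicate; raising infinitives are transparent for QR, so the two DPs are in effect clausemates.
QR within a single clause is free, so the lower quantifier may take scope over the higher one.
Both orderings are possible: *a few applicants* > *each essay* and *each essay* > *a few applicants*.

Yes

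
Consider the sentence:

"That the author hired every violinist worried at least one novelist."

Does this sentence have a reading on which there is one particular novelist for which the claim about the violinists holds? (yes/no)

Yes

The described interpretation is the *at least one novelist* > *every violinist* scoping.
Nothing needs to raise out of an island for *at least one novelist* > *every violinist*: *at least one novelist* takes scope from its matrix position over the clause containing *every violinist*.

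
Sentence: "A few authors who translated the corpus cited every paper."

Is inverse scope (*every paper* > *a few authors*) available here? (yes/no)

*every paper* is a matrix argument; only *a few authors* is modified by the relative clause *who translated the corpus*, so the RC island is irrelevant to the target quantifier.
Since no island is crossed, the inverse ordering is licensed alongside surface scope.

Yes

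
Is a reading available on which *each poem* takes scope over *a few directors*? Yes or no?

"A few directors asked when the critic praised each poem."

*each poem* occurs within the embedded question *when the critic praised each poem*.
An indirect question is a wh-island; the filled [Spec,CP] blocks QR across the CP edge.
Hence only narrow scope for *each poem* (under *a few directors*) survives.

No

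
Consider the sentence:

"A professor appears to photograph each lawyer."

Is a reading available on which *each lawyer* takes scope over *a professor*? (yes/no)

Infinitival complements of raising predicates do not block QR; *each lawyer* and *a professor* are effectively clausemates.
Ordinary QR to a clause-peripheral position gives the wide-scope LF for the lower DP.

Yes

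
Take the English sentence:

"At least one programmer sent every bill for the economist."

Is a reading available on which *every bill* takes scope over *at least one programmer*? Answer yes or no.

Yes

*every bill* and *at least one programmer* are in the same minimal clause.
Nothing blocks QR of the lower DP to a position above the higher one, so inverse scope is available.
So *every bill* > *at least one programmer* is among the available readings.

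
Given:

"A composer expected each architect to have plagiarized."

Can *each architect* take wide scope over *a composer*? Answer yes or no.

Yes

*each architect* is the subject of an ECM infinitive — the infinitival complement of an ECM verb is not a scope island, so *each architect* can raise into the matrix clause.
Nothing blocks QR of the lower DP to a position above the higher one, so inverse scope is available.
The sentence is scopally ambiguous between *a composer* > *each architect* and *each architect* > *a composer*.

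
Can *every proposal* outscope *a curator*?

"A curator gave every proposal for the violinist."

Yes

Both DPs are arguments of the same predicate; there is no clause or island boundary between them.
With no island boundary between them, the object can take inverse scope over the subject via ordinary QR within the clause.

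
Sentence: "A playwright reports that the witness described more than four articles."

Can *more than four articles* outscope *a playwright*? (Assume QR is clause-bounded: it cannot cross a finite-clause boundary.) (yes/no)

No

Structurally, *more than four articles* is inside the finite complement clause *that the witness described more than four articles*.
QR is clause-bounded, so the finite complement is a scope island for the embedded quantifier.
So the wide-scope reading for *more than four articles* is blocked.
(Only the surface reading survives: one fixed playwright with respect to all the relevant articles.)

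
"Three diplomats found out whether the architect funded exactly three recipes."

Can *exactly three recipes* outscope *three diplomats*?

No

Structurally, *exactly three recipes* is inside the embedded question *whether the architect funded exactly three recipes*.
An indirect question is a wh-island; the filled [Spec,CP] blocks QR across the CP edge.
So *exactly three recipes* cannot raise to a position above *three diplomats*.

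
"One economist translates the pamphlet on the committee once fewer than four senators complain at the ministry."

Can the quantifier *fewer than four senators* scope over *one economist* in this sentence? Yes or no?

No

*fewer than four senators* occurs within the adjunct clause *once fewer than four senators complain at the ministry*.
Adverbial clauses are not L-marked, so they are barriers for QR — the quantifier cannot escape the adjunct.
The inverse ordering *fewer than four senators* > *one economist* is therefore underivable.
(Only the surface reading survives: one fixed economist with respect to all the relevant senators.)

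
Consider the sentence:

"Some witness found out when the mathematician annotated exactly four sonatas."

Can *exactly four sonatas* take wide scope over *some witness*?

*exactly four sonatas* sits inside the embedded question *when the mathematician annotated exactly four sonatas*.
Embedded questions are wh-islands: a quantifier inside an indirect question cannot QR into the matrix clause.
*exactly four sonatas* > *some witness* would require crossing that boundary, which is illicit.

No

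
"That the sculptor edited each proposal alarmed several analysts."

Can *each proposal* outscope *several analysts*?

No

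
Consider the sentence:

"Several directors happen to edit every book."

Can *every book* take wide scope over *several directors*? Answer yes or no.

*every book* is inside a raising infinitive, which is transparent to QR (no CP barrier), so it behaves as a matrix argument.
Nothing blocks QR of the lower DP to a position above the higher one, so inverse scope is available.

Yes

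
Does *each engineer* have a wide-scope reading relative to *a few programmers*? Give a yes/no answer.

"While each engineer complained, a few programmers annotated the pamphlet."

No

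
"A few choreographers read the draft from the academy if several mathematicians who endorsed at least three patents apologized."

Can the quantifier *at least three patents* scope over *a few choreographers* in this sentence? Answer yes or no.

No

The target quantifier *at least three patents* is part of the relative clause *who endorsed at least three patents*, which is itself inside the adjunct *if several mathematicians who endorsed at least three patents apologized*.
Nested islands: the RC island is itself inside an adjunct island, so wide scope is doubly excluded.
There is no licit LF on which *at least three patents* c-commands *a few choreographers*.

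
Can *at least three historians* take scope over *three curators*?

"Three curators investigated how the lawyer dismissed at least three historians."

*at least three historians* is embedded in the embedded question *how the lawyer dismissed at least three historians*.
QR across an interrogative CP boundary is ruled out as a wh-island violation.
*at least three historians* is confined to the island and cannot take scope over *three curators*.

No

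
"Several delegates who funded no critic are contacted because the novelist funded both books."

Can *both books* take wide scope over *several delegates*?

The DP *both books* is contained in the adjunct clause *because the novelist funded both books*.
Since the clause is an adjunct (not a complement), the Adjunct Condition blocks QR across its edge.
So *both books* cannot raise to a position above *several delegates*.

No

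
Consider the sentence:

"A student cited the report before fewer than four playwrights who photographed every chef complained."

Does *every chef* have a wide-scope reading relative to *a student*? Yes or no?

No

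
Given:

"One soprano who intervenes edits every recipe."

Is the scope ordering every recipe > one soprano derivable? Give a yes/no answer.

Yes

*every recipe* is a matrix argument; only *one soprano* is modified by the relative clause *who intervenes*, so the RC island is irrelevant to the target quantifier.
Ordinary QR to a clause-peripheral position gives the wide-scope LF for the lower DP.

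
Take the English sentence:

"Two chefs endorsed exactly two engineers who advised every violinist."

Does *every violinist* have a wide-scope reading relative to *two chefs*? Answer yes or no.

No

*every violinist* occurs within the relative clause *who advised every violinist* modifying *exactly two engineers*.
QR out of a relative clause is ruled out by the relative-clause island constraint.
Hence only narrow scope for *every violinist* (under *two chefs*) survives.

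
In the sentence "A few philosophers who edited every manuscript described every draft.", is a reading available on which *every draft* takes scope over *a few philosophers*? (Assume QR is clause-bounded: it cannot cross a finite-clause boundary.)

*every draft* is a matrix argument; only *a few philosophers* is modified by the relative clause *who edited every manuscript*, so the RC island is irrelevant to the target quantifier.
With no island boundary between them, the object can take inverse scope over the subject via ordinary QR within the clause.

Yes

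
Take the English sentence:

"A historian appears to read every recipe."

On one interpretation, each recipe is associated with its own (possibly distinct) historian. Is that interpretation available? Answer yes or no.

Yes

The described interpretation is the *every recipe* > *a historian* scoping.
*every recipe* is inside a raising infinitive, which is transparent to QR (no CP barrier), so it behaves as a matrix argument.
Ordinary QR to a clause-peripheral position gives the wide-scope LF for the lower DP.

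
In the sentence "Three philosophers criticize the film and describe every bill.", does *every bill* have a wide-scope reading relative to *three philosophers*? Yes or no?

Structurally, *every bill* is inside one conjunct of the coordinate structure (*describe every bill*).
Coordinate structures are islands for non-across-the-board movement, QR included.
So *every bill* cannot raise to a position above *three philosophers*.

No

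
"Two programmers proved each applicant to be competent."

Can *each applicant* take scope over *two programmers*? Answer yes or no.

*each applicant* is an ECM subject; ECM complements are not islands, and the embedded quantifier may take matrix scope.
Clause-internal QR can adjoin the lower DP above the subject, yielding the inverse reading.

Yes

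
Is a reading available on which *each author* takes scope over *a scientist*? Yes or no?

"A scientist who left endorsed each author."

*each author* sits in the matrix clause, not in the relative clause on *a scientist*.
Ordinary QR to a clause-peripheral position gives the wide-scope LF for the lower DP.

Yes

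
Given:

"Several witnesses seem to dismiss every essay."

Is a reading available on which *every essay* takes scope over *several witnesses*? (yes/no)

Yes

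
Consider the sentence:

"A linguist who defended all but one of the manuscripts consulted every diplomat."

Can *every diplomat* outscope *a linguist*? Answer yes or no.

Yes

*every diplomat* sits in the matrix clause, not in the relative clause on *a linguist*.
Since no island is crossed, the inverse ordering is licensed alongside surface scope.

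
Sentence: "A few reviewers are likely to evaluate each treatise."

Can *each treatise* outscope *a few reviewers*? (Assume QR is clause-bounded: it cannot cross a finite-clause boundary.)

Yes

*each treatise* is the object of the infinitival complement of a raising predicate; raising infinitives are transparent for QR, so the two DPs are in effect clausemates.
Ordinary QR to a clause-peripheral position gives the wide-scope LF for the lower DP.
So *each treatise* > *a few reviewers* is among the available readings.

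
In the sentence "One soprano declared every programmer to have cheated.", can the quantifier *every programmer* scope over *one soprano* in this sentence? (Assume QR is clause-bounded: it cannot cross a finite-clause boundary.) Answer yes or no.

Yes

ECM infinitives lack a CP barrier, so *every programmer* can QR over the matrix subject *one soprano*.
Since no island is crossed, the inverse ordering is licensed alongside surface scope.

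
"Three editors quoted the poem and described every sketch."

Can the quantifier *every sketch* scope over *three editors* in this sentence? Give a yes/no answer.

*every sketch* is embedded in one conjunct of the coordinate structure (*described every sketch*).
QR out of a conjunct would have to apply non-ATB, which the CSC forbids.
So *every sketch* cannot raise high enough to outscope *three editors*; only the surface ordering *three editors* > *every sketch* is available.

No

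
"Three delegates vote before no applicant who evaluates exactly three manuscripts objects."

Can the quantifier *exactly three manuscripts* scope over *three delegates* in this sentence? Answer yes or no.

*exactly three manuscripts* sits inside the relative clause *who evaluates exactly three manuscripts*, which is itself inside the adjunct *before no applicant who evaluates exactly three manuscripts objects*.
Even if one barrier were somehow void, the other would still block QR.
*exactly three manuscripts* is confined to the island and cannot take scope over *three delegates*.

No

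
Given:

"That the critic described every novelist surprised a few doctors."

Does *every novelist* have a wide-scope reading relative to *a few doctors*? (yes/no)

The DP *every novelist* is contained in the sentential subject *that the critic described every novelist*.
Subjects — clausal subjects included — are islands for extraction, and QR is no exception.
There is no licit LF on which *every novelist* c-commands *a few doctors*.

No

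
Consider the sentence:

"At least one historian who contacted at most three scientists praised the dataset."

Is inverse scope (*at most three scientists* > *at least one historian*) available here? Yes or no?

Structurally, *at most three scientists* is inside the relative clause *who contacted at most three scientists*.
The relative clause forms an island for QR, so the quantifier is confined to the head noun's restrictor.
*at most three scientists* > *at least one historian* would require crossing that boundary, which is illicit.
(Only the surface reading survives: one fixed historian with respect to all the relevant scientists.)

No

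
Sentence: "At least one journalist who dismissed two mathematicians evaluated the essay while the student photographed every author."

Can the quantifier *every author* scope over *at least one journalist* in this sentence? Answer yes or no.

*every author* occurs within the adjunct clause *while the student photographed every author*.
The adjunct-island constraint bars QR out of an adverbial clause.
Hence only narrow scope for *every author* (under *at least one journalist*) survives.
(Only the surface reading survives: one fixed journalist with respect to all the relevant authors.)

No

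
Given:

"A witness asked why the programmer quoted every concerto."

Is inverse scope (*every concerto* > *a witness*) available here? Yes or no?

No

Structurally, *every concerto* is inside the embedded question *why the programmer quoted every concerto*.
QR across an interrogative CP boundary is ruled out as a wh-island violation.
Hence only narrow scope for *every concerto* (under *a witness*) survives.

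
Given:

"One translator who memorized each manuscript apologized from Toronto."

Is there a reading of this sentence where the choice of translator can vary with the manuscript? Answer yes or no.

This is the *each manuscript* > *one translator* reading.
*each manuscript* is embedded in the relative clause *who memorized each manuscript*.
Relative clauses are scope islands: a quantifier cannot QR out of a relative clause to take scope in the matrix clause.
*each manuscript* is confined to the island and cannot take scope over *one translator*.
(Only the surface reading survives: one fixed translator with respect to all the relevant manuscripts.)

No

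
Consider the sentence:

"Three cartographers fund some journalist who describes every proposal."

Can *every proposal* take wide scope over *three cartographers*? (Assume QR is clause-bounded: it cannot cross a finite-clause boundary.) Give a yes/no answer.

The target quantifier *every proposal* is part of the relative clause *who describes every proposal* modifying *some journalist*.
Relative clauses block scope extraction: QR cannot target a position outside the modified NP.
There is no licit LF on which *every proposal* c-commands *three cartographers*.

No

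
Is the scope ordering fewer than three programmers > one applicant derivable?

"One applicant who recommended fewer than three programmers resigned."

No

The DP *fewer than three programmers* is contained in the relative clause *who recommended fewer than three programmers*.
The relative clause forms an island for QR, so the quantifier is confined to the head noun's restrictor.
So *fewer than three programmers* cannot raise high enough to outscope *one applicant*; only the surface ordering *one applicant* > *fewer than three programmers* is available.
(Only the surface reading survives: one fixed applicant with respect to all the relevant programmers.)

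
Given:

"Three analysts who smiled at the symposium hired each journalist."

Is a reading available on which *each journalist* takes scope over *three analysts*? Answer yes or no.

Yes

The RC *who smiled at the symposium* is an island, but *each journalist* is not inside it — it is the matrix object, a clausemate of *three analysts*.
QR within a single clause is free, so the lower quantifier may take scope over the higher one.
Both orderings are possible: *three analysts* > *each journalist* and *each journalist* > *three analysts*.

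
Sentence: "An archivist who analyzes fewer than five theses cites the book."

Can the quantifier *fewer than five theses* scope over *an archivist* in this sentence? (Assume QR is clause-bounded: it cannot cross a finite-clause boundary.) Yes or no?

No

Structurally, *fewer than five theses* is inside the relative clause *who analyzes fewer than five theses*.
Relative clauses block scope extraction: QR cannot target a position outside the modified NP.
So the wide-scope reading for *fewer than five theses* is blocked.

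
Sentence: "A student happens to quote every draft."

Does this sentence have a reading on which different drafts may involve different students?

Yes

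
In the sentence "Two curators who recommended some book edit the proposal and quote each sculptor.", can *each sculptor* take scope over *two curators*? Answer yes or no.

*each sculptor* is embedded in one conjunct of the coordinate structure (*quote each sculptor*).
QR out of a conjunct would have to apply non-ATB, which the CSC forbids.
So *each sculptor* cannot raise to a position above *two curators*.

No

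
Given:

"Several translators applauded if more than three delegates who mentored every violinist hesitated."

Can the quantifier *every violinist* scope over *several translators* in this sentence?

Structurally, *every violinist* is inside the relative clause *who mentored every violinist*, which is itself inside the adjunct *if more than three delegates who mentored every violinist hesitated*.
Even if one barrier were somehow void, the other would still block QR.
So the wide-scope reading for *every violinist* is blocked.

No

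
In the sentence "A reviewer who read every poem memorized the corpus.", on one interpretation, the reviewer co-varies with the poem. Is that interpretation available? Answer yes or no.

No

The paraphrase describes the scope ordering *every poem* > *a reviewer*.
*every poem* occurs within the relative clause *who read every poem*.
Relative clauses block scope extraction: QR cannot target a position outside the modified NP.
*every poem* is confined to the island and cannot take scope over *a reviewer*.
(Only the surface reading survives: one fixed reviewer with respect to all the relevant poems.)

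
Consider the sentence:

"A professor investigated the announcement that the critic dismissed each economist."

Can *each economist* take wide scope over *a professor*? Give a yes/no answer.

The target quantifier *each economist* is part of the complex NP *the announcement that the critic dismissed each economist*.
The Complex NP Constraint bars QR out of the complement clause of a noun.
So *each economist* cannot raise to a position above *a professor*.

No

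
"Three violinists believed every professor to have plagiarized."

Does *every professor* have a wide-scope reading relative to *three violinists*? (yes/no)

*every professor* is an ECM subject; ECM complements are not islands, and the embedded quantifier may take matrix scope.
No island intervenes, so both surface and inverse scope are derivable.

Yes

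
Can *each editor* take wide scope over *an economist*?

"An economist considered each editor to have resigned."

ECM infinitives lack a CP barrier, so *each editor* can QR over the matrix subject *an economist*.
No island intervenes, so both surface and inverse scope are derivable.

Yes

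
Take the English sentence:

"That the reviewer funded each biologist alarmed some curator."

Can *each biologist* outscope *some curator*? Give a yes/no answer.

Structurally, *each biologist* is inside the sentential subject *that the reviewer funded each biologist*.
Subjects — clausal subjects included — are islands for extraction, and QR is no exception.
There is no licit LF on which *each biologist* c-commands *some curator*.

No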